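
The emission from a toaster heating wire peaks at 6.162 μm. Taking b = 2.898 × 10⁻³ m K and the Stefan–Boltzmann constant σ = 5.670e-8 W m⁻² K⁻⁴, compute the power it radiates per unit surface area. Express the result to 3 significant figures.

Wien's law: T = b/λ_max = 2.898×10⁻³/6.162×10⁻⁶ = 470.302 K.
Then I = σT⁴ = 5.670×10⁻⁸×(470.302)⁴ = 2.77×10³ W/m².

I ≈ 2.77×10³ W/m²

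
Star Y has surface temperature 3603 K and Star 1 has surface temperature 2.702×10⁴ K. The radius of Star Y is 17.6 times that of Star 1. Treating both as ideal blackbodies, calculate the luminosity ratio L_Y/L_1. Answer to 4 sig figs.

L ∝ R²T⁴, so L_Y/L_1 = (R_Y/R_1)²(T_Y/T_1)⁴ = (17.6)² × (3603/2.702×10⁴)⁴ = 309.76 × 3.16166×10⁻⁴ = 0.09794.

L_Y/L_1 ≈ 0.09794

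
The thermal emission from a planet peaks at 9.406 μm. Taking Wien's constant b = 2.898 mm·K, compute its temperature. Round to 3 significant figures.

Wien's law gives T = b/λ_max = (2.898×10⁻³ m·K)/(9.406×10⁻⁶ m) = 308 K.

T ≈ 308 K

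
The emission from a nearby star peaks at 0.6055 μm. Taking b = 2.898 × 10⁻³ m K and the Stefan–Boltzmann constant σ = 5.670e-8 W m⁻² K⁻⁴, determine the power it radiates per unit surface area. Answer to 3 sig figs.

Wien's law: T = b/λ_max = 2.898×10⁻³/6.055×10⁻⁷ = 4786.13 K.
Then I = σT⁴ = 5.670×10⁻⁸×(4786.13)⁴ = 2.98×10⁷ W/m².

I ≈ 2.98×10⁷ W/m²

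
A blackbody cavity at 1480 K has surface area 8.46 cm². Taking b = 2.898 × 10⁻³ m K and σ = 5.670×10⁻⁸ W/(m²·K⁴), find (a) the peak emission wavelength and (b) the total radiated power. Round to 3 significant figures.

(a) λ_max = b/T = 2.898×10⁻³/1480 = 1.958×10⁻⁶ m = 1.96 μm.
Area A = 8.46 cm² = 8.46×10⁻⁴ m².
(b) P = σAT⁴ = 5.670×10⁻⁸×8.46×10⁻⁴×(1480)⁴ = 230 W.

λ_max ≈ 1.96 μm; P ≈ 230 W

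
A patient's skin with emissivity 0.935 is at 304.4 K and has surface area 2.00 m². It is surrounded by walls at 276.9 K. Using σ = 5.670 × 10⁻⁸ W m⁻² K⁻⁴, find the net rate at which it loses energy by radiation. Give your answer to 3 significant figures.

Area A = 2.00 m².
Net radiated power P_net = εσA(T⁴ − T₀⁴) = 0.935×5.670×10⁻⁸×2.00×(304.4⁴ − 276.9⁴).
T⁴ − T₀⁴ = 8.58576×10⁹ − 5.87884×10⁹ = 2.70692×10⁹ K⁴, so P_net = 287 W.

Net loss ≈ 287 W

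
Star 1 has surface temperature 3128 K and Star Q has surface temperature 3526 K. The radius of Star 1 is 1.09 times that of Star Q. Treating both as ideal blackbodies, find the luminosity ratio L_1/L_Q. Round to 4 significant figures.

L ∝ R²T⁴, so L_1/L_Q = (R_1/R_Q)²(T_1/T_Q)⁴ = (1.09)² × (3128/3526)⁴ = 1.1881 × 0.619352 = 0.7359.

L_1/L_Q ≈ 0.7359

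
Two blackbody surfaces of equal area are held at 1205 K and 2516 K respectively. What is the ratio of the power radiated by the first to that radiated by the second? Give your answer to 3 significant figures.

With equal areas, P₁/P₂ = (T₁/T₂)⁴ = (1205/2516)⁴ = 0.0526.

P₁/P₂ ≈ 0.0526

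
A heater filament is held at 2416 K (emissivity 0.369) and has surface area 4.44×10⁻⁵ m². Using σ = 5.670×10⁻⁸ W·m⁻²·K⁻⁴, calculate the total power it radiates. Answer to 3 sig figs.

Area A = 4.44×10⁻⁵ m².
P = εσAT⁴ = 0.369 × 5.670×10⁻⁸ × 4.44×10⁻⁵ × (2416)⁴ = 31.7 W.

P ≈ 31.7 W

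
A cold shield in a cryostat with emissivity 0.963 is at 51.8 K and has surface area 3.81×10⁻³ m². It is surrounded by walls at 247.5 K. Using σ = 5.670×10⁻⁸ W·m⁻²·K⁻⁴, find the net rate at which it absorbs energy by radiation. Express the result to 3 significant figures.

Area A = 3.81×10⁻³ m².
Net radiated power P_net = εσA(T⁴ − T₀⁴) = 0.963×5.670×10⁻⁸×3.81×10⁻³×(51.8⁴ − 247.5⁴).
T⁴ − T₀⁴ = 7.19978×10⁶ − 3.75233×10⁹ = -3.74513×10⁹ K⁴, so P_net = -0.779 W — negative, meaning a net gain of 0.779 W.

Net gain ≈ 0.779 W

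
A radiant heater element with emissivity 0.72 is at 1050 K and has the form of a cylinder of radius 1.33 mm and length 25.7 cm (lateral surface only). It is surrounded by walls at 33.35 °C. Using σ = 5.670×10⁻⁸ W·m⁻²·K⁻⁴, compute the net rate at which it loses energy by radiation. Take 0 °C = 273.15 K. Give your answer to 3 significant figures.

Net loss ≈ 106 W

Surroundings: T = 33.35 °C + 273.15 = 306.50 K.
Lateral area A = 2πrL = 2π×1.33×10⁻³×0.257 = 2.14766×10⁻³ m².
Net radiated power P_net = εσA(T⁴ − T₀⁴) = 0.72×5.670×10⁻⁸×2.14766×10⁻³×(1050⁴ − 306.50⁴).
T⁴ − T₀⁴ = 1.21551×10¹² − 8.82515×10⁹ = 1.20668×10¹² K⁴, so P_net = 106 W.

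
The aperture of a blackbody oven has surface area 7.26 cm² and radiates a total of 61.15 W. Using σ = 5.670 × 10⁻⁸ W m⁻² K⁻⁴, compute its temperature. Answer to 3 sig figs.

Area A = 7.26 cm² = 7.26×10⁻⁴ m².
P = σAT⁴ ⇒ T = (P/(σA))^(1/4) = (61.15/(5.670×10⁻⁸×7.26×10⁻⁴))^(1/4) = 1.10×10³ K.

T ≈ 1.10×10³ K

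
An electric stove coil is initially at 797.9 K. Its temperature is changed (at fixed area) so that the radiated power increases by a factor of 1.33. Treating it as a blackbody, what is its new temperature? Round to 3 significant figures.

T₂ ≈ 857 K

P ∝ T⁴, so T₂/T₁ = (P₂/P₁)^(1/4) = (1.33)^(1/4) = 1.07390.
T₂ = 797.9 × 1.07390 = 857 K.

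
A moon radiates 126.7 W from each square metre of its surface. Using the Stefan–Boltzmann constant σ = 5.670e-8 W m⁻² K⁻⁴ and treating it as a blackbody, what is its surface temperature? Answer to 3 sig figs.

T ≈ 217 K

I = σT⁴, so T = (I/σ)^(1/4) = (126.7/(5.670×10⁻⁸))^(1/4) = 217 K.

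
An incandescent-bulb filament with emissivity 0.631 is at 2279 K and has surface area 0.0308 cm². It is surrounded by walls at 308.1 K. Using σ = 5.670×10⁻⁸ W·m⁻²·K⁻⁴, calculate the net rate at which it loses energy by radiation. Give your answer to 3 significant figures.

Net loss ≈ 2.97 W

Area A = 0.0308 cm² = 3.08×10⁻⁶ m².
Net radiated power P_net = εσA(T⁴ − T₀⁴) = 0.631×5.670×10⁻⁸×3.08×10⁻⁶×(2279⁴ − 308.1⁴).
T⁴ − T₀⁴ = 2.69760×10¹³ − 9.01087×10⁹ = 2.69670×10¹³ K⁴, so P_net = 2.97 W.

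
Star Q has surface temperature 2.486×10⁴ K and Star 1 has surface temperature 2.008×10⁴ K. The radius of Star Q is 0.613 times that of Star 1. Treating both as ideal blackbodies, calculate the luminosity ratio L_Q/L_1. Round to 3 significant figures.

L_Q/L_1 ≈ 0.883

L ∝ R²T⁴, so L_Q/L_1 = (R_Q/R_1)²(T_Q/T_1)⁴ = (0.613)² × (2.486×10⁴/2.008×10⁴)⁴ = 0.375769 × 2.34936 = 0.883.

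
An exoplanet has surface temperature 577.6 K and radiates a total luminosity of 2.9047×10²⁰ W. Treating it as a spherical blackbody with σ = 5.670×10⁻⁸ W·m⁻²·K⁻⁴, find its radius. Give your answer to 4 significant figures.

L = 4πR²σT⁴ ⇒ R = √(L/(4πσT⁴)).
σT⁴ = 6310.91 W/m², so R = √(2.9047×10²⁰/(4π×6310.91)) = 6.052×10⁷ m.

R ≈ 6.052×10⁷ m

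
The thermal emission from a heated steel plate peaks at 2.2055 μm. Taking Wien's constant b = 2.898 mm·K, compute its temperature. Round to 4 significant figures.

T ≈ 1314 K

Wien's law gives T = b/λ_max = (2.898×10⁻³ m·K)/(2.2055×10⁻⁶ m) = 1314 K.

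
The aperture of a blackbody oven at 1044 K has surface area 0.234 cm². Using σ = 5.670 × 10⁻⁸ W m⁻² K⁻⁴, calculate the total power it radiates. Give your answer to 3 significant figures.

Area A = 0.234 cm² = 2.34×10⁻⁵ m².
P = σAT⁴ = 5.670×10⁻⁸ × 2.34×10⁻⁵ × (1044)⁴ = 1.58 W.

P ≈ 1.58 W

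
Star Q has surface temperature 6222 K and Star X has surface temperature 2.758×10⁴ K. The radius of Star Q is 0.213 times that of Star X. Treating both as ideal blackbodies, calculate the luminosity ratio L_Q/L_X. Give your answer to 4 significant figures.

L_Q/L_X ≈ 1.175×10⁻⁴

L ∝ R²T⁴, so L_Q/L_X = (R_Q/R_X)²(T_Q/T_X)⁴ = (0.213)² × (6222/2.758×10⁴)⁴ = 0.045369 × 2.59026×10⁻³ = 1.175×10⁻⁴.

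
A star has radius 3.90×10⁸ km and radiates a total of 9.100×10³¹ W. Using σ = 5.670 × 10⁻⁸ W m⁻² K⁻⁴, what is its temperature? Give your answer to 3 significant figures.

Surface area A = 4πR² = 4π(3.90×10¹¹ m)² = 1.91134×10²⁴ m².
P = σAT⁴ ⇒ T = (P/(σA))^(1/4) = (9.100×10³¹/(5.670×10⁻⁸×1.91134×10²⁴))^(1/4) = 5.38×10³ K.

T ≈ 5.38×10³ K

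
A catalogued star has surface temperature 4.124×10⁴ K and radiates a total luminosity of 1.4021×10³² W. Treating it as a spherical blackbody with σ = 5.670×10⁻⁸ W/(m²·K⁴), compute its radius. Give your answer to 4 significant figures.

R ≈ 8.248×10⁹ m

L = 4πR²σT⁴ ⇒ R = √(L/(4πσT⁴)).
σT⁴ = 1.64005×10¹¹ W/m², so R = √(1.4021×10³²/(4π×1.64005×10¹¹)) = 8.248×10⁹ m.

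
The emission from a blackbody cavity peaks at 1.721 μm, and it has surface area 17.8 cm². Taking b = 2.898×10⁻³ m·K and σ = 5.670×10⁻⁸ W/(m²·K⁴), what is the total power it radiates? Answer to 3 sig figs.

P ≈ 811 W

Wien's law: T = b/λ_max = 2.898×10⁻³/1.721×10⁻⁶ = 1683.90 K.
Area A = 17.8 cm² = 1.78×10⁻³ m².
Then P = σAT⁴ = 5.670×10⁻⁸×1.78×10⁻³×(1683.90)⁴ = 811 W.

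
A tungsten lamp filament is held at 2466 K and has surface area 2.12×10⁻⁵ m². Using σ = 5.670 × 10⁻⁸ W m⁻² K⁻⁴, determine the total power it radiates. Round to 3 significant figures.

Area A = 2.12×10⁻⁵ m².
P = σAT⁴ = 5.670×10⁻⁸ × 2.12×10⁻⁵ × (2466)⁴ = 44.5 W.

P ≈ 44.5 W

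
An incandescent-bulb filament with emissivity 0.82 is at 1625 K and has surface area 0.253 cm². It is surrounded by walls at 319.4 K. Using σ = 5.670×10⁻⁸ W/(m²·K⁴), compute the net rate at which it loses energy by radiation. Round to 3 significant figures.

Net loss ≈ 8.19 W

Area A = 0.253 cm² = 2.53×10⁻⁵ m².
Net radiated power P_net = εσA(T⁴ − T₀⁴) = 0.82×5.670×10⁻⁸×2.53×10⁻⁵×(1625⁴ − 319.4⁴).
T⁴ − T₀⁴ = 6.97290×10¹² − 1.04073×10¹⁰ = 6.96249×10¹² K⁴, so P_net = 8.19 W.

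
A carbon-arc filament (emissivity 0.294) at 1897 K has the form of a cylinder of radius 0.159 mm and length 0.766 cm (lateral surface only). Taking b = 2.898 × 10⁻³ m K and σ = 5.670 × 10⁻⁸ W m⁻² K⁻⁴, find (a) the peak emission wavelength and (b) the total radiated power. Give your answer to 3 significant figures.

λ_max ≈ 1.53×10³ nm; P ≈ 1.65 W

(a) λ_max = b/T = 2.898×10⁻³/1897 = 1.528×10⁻⁶ m = 1.53×10³ nm.
Lateral area A = 2πrL = 2π×1.59×10⁻⁴×7.66×10⁻³ = 7.65254×10⁻⁶ m².
(b) P = εσAT⁴ = 0.294×5.670×10⁻⁸×7.65254×10⁻⁶×(1897)⁴ = 1.65 W.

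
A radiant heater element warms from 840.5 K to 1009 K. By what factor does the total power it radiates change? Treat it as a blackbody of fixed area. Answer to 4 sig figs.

P₂/P₁ ≈ 2.077

P ∝ T⁴, so P₂/P₁ = (T₂/T₁)⁴ = (1009/840.5)⁴ = (1.20048)⁴ = 2.077.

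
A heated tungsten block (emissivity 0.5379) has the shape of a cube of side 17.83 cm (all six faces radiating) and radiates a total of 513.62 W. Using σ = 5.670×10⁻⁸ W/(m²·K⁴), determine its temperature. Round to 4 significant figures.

Area A = 6s² = 6×(0.1783 m)² = 0.190745 m².
P = εσAT⁴ ⇒ T = (P/(εσA))^(1/4) = (513.62/(0.5379×5.670×10⁻⁸×0.190745))^(1/4) = 545.1 K.

T ≈ 545.1 K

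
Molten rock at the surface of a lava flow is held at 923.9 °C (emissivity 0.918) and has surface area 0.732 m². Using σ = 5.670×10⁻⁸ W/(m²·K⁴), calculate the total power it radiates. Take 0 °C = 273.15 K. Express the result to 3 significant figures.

P ≈ 7.82×10⁴ W

T = 923.9 °C + 273.15 = 1197.05 K.
Area A = 0.732 m².
P = εσAT⁴ = 0.918 × 5.670×10⁻⁸ × 0.732 × (1197.05)⁴ = 7.82×10⁴ W.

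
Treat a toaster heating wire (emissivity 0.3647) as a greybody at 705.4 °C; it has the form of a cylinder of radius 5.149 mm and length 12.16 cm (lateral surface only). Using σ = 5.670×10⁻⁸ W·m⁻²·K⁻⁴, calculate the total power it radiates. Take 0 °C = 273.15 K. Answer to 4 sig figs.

P ≈ 74.59 W

T = 705.4 °C + 273.15 = 978.55 K.
Lateral area A = 2πrL = 2π×5.149×10⁻³×0.1216 = 3.93402×10⁻³ m².
P = εσAT⁴ = 0.3647 × 5.670×10⁻⁸ × 3.93402×10⁻³ × (978.55)⁴ = 74.59 W.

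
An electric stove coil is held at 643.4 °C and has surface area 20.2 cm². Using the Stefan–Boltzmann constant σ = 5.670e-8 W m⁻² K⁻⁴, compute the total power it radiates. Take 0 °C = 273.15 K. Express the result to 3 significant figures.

P ≈ 80.8 W

T = 643.4 °C + 273.15 = 916.55 K.
Area A = 20.2 cm² = 2.02×10⁻³ m².
P = σAT⁴ = 5.670×10⁻⁸ × 2.02×10⁻³ × (916.55)⁴ = 80.8 W.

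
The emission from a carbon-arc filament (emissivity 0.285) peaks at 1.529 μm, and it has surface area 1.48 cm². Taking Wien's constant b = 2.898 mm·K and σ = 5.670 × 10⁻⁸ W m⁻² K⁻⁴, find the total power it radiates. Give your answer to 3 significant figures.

Wien's law: T = b/λ_max = 2.898×10⁻³/1.529×10⁻⁶ = 1895.36 K.
Area A = 1.48 cm² = 1.48×10⁻⁴ m².
Then P = εσAT⁴ = 0.285×5.670×10⁻⁸×1.48×10⁻⁴×(1895.36)⁴ = 30.9 W.

P ≈ 30.9 W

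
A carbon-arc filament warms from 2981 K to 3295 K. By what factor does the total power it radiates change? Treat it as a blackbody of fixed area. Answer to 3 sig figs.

P ∝ T⁴, so P₂/P₁ = (T₂/T₁)⁴ = (3295/2981)⁴ = (1.10533)⁴ = 1.49.

P₂/P₁ ≈ 1.49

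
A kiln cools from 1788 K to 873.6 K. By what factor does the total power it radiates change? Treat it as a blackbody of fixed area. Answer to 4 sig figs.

P₂/P₁ ≈ 0.05699

P ∝ T⁴, so P₂/P₁ = (T₂/T₁)⁴ = (873.6/1788)⁴ = (0.488591)⁴ = 0.05699.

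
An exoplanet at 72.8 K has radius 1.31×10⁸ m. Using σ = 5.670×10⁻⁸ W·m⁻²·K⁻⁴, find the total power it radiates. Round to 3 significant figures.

P ≈ 3.43×10¹⁷ W

Surface area A = 4πR² = 4π(1.31×10⁸ m)² = 2.15651×10¹⁷ m².
P = σAT⁴ = 5.670×10⁻⁸ × 2.15651×10¹⁷ × (72.8)⁴ = 3.43×10¹⁷ W.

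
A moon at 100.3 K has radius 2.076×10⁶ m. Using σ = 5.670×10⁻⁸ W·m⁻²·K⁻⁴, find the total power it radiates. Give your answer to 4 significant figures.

P ≈ 3.108×10¹⁴ W

Surface area A = 4πR² = 4π(2.076×10⁶ m)² = 5.41582×10¹³ m².
P = σAT⁴ = 5.670×10⁻⁸ × 5.41582×10¹³ × (100.3)⁴ = 3.108×10¹⁴ W.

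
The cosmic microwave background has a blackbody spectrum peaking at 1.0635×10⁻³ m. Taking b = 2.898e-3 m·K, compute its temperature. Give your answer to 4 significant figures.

Wien's law gives T = b/λ_max = (2.898×10⁻³ m·K)/(1.0635×10⁻³ m) = 2.725 K.

T ≈ 2.725 K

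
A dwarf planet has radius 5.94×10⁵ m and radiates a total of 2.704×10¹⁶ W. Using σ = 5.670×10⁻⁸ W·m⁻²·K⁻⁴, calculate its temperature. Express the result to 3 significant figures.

T ≈ 573 K

Surface area A = 4πR² = 4π(5.94×10⁵ m)² = 4.43387×10¹² m².
P = σAT⁴ ⇒ T = (P/(σA))^(1/4) = (2.704×10¹⁶/(5.670×10⁻⁸×4.43387×10¹²))^(1/4) = 573 K.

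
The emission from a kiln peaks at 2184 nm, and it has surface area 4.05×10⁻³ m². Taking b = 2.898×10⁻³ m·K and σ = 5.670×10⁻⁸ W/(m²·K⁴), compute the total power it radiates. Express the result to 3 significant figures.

P ≈ 712 W

Wien's law: T = b/λ_max = 2.898×10⁻³/2.184×10⁻⁶ = 1326.92 K.
Area A = 4.05×10⁻³ m².
Then P = σAT⁴ = 5.670×10⁻⁸×4.05×10⁻³×(1326.92)⁴ = 712 W.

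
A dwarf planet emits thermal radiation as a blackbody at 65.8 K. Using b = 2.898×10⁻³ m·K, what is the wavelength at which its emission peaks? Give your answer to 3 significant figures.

λ_max ≈ 44.0 μm

Wien's displacement law: λ_max = b/T = (2.898×10⁻³ m·K)/(65.8 K) = 4.404×10⁻⁵ m.
That is 44.0 μm, in the infrared range.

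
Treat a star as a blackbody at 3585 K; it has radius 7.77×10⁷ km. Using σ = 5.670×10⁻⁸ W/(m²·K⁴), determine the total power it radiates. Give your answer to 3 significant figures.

Surface area A = 4πR² = 4π(7.77×10¹⁰ m)² = 7.58668×10²² m².
P = σAT⁴ = 5.670×10⁻⁸ × 7.58668×10²² × (3585)⁴ = 7.11×10²⁹ W.

P ≈ 7.11×10²⁹ W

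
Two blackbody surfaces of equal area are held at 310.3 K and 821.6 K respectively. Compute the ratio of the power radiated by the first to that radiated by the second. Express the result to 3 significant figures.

P₁/P₂ ≈ 0.0203

With equal areas, P₁/P₂ = (T₁/T₂)⁴ = (310.3/821.6)⁴ = 0.0203.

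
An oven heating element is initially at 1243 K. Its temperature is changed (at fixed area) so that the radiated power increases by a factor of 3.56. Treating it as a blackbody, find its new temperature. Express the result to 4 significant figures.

T₂ ≈ 1707 K

P ∝ T⁴, so T₂/T₁ = (P₂/P₁)^(1/4) = (3.56)^(1/4) = 1.37361.
T₂ = 1243 × 1.37361 = 1707 K.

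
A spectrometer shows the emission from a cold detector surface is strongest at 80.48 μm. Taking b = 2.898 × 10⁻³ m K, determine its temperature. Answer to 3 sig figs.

Wien's law gives T = b/λ_max = (2.898×10⁻³ m·K)/(8.048×10⁻⁵ m) = 36.0 K.

T ≈ 36.0 K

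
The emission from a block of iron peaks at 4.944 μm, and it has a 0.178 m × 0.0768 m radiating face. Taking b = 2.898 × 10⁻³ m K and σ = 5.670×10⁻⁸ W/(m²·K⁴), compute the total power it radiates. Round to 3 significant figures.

P ≈ 91.5 W

Wien's law: T = b/λ_max = 2.898×10⁻³/4.944×10⁻⁶ = 586.165 K.
Area A = 0.178 × 0.0768 = 0.0136704 m².
Then P = σAT⁴ = 5.670×10⁻⁸×0.0136704×(586.165)⁴ = 91.5 W.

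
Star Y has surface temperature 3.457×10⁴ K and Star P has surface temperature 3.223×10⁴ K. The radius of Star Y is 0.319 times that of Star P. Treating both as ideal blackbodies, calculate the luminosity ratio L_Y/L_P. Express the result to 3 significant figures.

L_Y/L_P ≈ 0.135

L ∝ R²T⁴, so L_Y/L_P = (R_Y/R_P)²(T_Y/T_P)⁴ = (0.319)² × (3.457×10⁴/3.223×10⁴)⁴ = 0.101761 × 1.32360 = 0.135.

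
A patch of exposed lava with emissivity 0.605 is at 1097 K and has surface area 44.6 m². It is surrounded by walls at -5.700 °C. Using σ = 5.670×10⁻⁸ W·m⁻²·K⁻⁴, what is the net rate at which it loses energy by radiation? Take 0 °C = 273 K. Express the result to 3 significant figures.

Surroundings: T = -5.700 °C + 273 = 267.300 K.
Area A = 44.6 m².
Net radiated power P_net = εσA(T⁴ − T₀⁴) = 0.605×5.670×10⁻⁸×44.6×(1097⁴ − 267.300⁴).
T⁴ − T₀⁴ = 1.44819×10¹² − 5.10500×10⁹ = 1.44308×10¹² K⁴, so P_net = 2.21×10⁶ W.

Net loss ≈ 2.21×10⁶ W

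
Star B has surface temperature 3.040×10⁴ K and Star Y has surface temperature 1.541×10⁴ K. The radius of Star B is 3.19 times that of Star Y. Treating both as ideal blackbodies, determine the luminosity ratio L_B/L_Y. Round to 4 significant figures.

L_B/L_Y ≈ 154.1

L ∝ R²T⁴, so L_B/L_Y = (R_B/R_Y)²(T_B/T_Y)⁴ = (3.19)² × (3.040×10⁴/1.541×10⁴)⁴ = 10.1761 × 15.1455 = 154.1.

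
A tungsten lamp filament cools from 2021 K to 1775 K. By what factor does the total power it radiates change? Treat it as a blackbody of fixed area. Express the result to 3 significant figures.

P₂/P₁ ≈ 0.595

P ∝ T⁴, so P₂/P₁ = (T₂/T₁)⁴ = (1775/2021)⁴ = (0.878278)⁴ = 0.595.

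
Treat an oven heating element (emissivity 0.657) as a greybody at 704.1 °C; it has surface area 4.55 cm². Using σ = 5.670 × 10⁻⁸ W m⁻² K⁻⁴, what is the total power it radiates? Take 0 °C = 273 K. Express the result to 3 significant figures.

P ≈ 15.4 W

T = 704.1 °C + 273 = 977.1 K.
Area A = 4.55 cm² = 4.55×10⁻⁴ m².
P = εσAT⁴ = 0.657 × 5.670×10⁻⁸ × 4.55×10⁻⁴ × (977.1)⁴ = 15.4 W.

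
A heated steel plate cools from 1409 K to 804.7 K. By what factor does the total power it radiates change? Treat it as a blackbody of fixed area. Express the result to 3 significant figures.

P₂/P₁ ≈ 0.106

P ∝ T⁴, so P₂/P₁ = (T₂/T₁)⁴ = (804.7/1409)⁴ = (0.571114)⁴ = 0.106.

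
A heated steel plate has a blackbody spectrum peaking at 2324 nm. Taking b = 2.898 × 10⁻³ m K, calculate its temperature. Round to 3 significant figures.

T ≈ 1.25×10³ K

Wien's law gives T = b/λ_max = (2.898×10⁻³ m·K)/(2.324×10⁻⁶ m) = 1.25×10³ K.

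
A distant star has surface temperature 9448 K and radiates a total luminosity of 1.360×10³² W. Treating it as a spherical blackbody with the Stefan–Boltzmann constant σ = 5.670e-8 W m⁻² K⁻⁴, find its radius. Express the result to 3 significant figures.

R ≈ 1.55×10¹¹ m

L = 4πR²σT⁴ ⇒ R = √(L/(4πσT⁴)).
σT⁴ = 4.51796×10⁸ W/m², so R = √(1.360×10³²/(4π×4.51796×10⁸)) = 1.55×10¹¹ m.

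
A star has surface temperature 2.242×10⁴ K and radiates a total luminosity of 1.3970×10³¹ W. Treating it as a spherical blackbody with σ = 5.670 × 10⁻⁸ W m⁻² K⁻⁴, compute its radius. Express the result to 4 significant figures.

R ≈ 8.809×10⁹ m

L = 4πR²σT⁴ ⇒ R = √(L/(4πσT⁴)).
σT⁴ = 1.43260×10¹⁰ W/m², so R = √(1.3970×10³¹/(4π×1.43260×10¹⁰)) = 8.809×10⁹ m.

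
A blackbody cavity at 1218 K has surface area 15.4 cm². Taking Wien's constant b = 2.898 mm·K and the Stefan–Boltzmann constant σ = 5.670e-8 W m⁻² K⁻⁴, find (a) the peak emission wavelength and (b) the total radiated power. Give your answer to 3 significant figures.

(a) λ_max = b/T = 2.898×10⁻³/1218 = 2.379×10⁻⁶ m = 2.38 μm.
Area A = 15.4 cm² = 1.54×10⁻³ m².
(b) P = σAT⁴ = 5.670×10⁻⁸×1.54×10⁻³×(1218)⁴ = 192 W.

λ_max ≈ 2.38 μm; P ≈ 192 W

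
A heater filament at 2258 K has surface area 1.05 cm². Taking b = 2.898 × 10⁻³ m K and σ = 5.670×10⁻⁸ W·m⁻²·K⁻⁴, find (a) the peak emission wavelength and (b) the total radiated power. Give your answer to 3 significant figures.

(a) λ_max = b/T = 2.898×10⁻³/2258 = 1.283×10⁻⁶ m = 1.28×10³ nm.
Area A = 1.05 cm² = 1.05×10⁻⁴ m².
(b) P = σAT⁴ = 5.670×10⁻⁸×1.05×10⁻⁴×(2258)⁴ = 155 W.

λ_max ≈ 1.28×10³ nm; P ≈ 155 W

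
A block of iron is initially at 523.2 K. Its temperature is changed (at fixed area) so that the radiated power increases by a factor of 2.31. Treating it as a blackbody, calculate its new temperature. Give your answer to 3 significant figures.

P ∝ T⁴, so T₂/T₁ = (P₂/P₁)^(1/4) = (2.31)^(1/4) = 1.23283.
T₂ = 523.2 × 1.23283 = 645 K.

T₂ ≈ 645 K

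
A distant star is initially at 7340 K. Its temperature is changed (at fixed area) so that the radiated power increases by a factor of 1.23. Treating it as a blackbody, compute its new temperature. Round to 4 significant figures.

P ∝ T⁴, so T₂/T₁ = (P₂/P₁)^(1/4) = (1.23)^(1/4) = 1.05312.
T₂ = 7340 × 1.05312 = 7730 K.

T₂ ≈ 7730 K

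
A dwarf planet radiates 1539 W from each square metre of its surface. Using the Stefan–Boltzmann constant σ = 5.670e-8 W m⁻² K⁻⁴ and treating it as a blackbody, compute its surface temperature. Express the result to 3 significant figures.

I = σT⁴, so T = (I/σ)^(1/4) = (1539/(5.670×10⁻⁸))^(1/4) = 406 K.

T ≈ 406 K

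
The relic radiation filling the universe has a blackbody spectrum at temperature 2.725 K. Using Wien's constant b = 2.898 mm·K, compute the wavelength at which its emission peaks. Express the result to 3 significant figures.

λ_max ≈ 1.06×10⁻³ m

Wien's displacement law: λ_max = b/T = (2.898×10⁻³ m·K)/(2.725 K) = 1.063×10⁻³ m.
That is 1.06×10⁻³ m, in the microwave range.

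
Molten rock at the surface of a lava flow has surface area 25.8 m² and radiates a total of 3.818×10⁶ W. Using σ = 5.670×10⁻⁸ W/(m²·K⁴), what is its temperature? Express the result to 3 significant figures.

Area A = 25.8 m².
P = σAT⁴ ⇒ T = (P/(σA))^(1/4) = (3.818×10⁶/(5.670×10⁻⁸×25.8))^(1/4) = 1.27×10³ K.

T ≈ 1.27×10³ K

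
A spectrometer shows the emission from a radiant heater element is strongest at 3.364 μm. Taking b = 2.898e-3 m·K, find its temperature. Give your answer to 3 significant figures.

T ≈ 861 K

Wien's law gives T = b/λ_max = (2.898×10⁻³ m·K)/(3.364×10⁻⁶ m) = 861 K.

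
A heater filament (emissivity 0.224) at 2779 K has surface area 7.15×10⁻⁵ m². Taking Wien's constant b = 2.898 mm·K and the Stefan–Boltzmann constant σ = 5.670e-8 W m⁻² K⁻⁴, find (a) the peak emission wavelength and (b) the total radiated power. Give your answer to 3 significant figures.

λ_max ≈ 1.04 μm; P ≈ 54.2 W

(a) λ_max = b/T = 2.898×10⁻³/2779 = 1.043×10⁻⁶ m = 1.04 μm.
Area A = 7.15×10⁻⁵ m².
(b) P = εσAT⁴ = 0.224×5.670×10⁻⁸×7.15×10⁻⁵×(2779)⁴ = 54.2 W.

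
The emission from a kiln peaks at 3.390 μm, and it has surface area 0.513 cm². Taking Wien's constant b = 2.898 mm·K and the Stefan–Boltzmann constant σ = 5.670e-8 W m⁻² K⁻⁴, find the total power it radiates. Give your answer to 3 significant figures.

P ≈ 1.55 W

Wien's law: T = b/λ_max = 2.898×10⁻³/3.390×10⁻⁶ = 854.867 K.
Area A = 0.513 cm² = 5.13×10⁻⁵ m².
Then P = σAT⁴ = 5.670×10⁻⁸×5.13×10⁻⁵×(854.867)⁴ = 1.55 W.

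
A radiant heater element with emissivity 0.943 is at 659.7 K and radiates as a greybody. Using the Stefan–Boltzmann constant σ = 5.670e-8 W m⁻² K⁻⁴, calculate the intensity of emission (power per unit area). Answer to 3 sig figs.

I ≈ 1.01×10⁴ W/m²

Stefan–Boltzmann: I = εσT⁴ = 0.943 × 5.670×10⁻⁸ × (659.7)⁴ = 1.01×10⁴ W/m².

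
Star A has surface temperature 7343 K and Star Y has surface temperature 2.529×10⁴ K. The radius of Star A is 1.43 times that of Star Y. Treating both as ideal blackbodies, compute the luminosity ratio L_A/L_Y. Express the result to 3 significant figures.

L ∝ R²T⁴, so L_A/L_Y = (R_A/R_Y)²(T_A/T_Y)⁴ = (1.43)² × (7343/2.529×10⁴)⁴ = 2.0449 × 7.10720×10⁻³ = 0.0145.

L_A/L_Y ≈ 0.0145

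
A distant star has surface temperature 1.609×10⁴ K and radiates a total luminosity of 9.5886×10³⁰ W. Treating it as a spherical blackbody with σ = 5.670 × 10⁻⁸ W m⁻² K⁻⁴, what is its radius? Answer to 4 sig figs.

L = 4πR²σT⁴ ⇒ R = √(L/(4πσT⁴)).
σT⁴ = 3.80021×10⁹ W/m², so R = √(9.5886×10³⁰/(4π×3.80021×10⁹)) = 1.417×10¹⁰ m.

R ≈ 1.417×10¹⁰ m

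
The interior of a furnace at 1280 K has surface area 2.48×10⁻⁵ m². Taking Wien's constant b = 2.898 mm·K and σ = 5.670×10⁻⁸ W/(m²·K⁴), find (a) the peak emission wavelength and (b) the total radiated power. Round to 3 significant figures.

(a) λ_max = b/T = 2.898×10⁻³/1280 = 2.264×10⁻⁶ m = 2.26×10³ nm.
Area A = 2.48×10⁻⁵ m².
(b) P = σAT⁴ = 5.670×10⁻⁸×2.48×10⁻⁵×(1280)⁴ = 3.77 W.

λ_max ≈ 2.26×10³ nm; P ≈ 3.77 W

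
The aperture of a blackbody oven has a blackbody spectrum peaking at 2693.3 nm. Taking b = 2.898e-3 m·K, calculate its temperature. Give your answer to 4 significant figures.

Wien's law gives T = b/λ_max = (2.898×10⁻³ m·K)/(2.6933×10⁻⁶ m) = 1076 K.

T ≈ 1076 K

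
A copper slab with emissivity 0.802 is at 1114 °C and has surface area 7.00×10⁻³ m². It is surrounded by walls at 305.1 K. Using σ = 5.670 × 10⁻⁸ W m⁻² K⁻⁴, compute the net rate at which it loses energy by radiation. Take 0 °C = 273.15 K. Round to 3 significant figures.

T = 1114 °C + 273.15 = 1387.15 K.
Area A = 7.00×10⁻³ m².
Net radiated power P_net = εσA(T⁴ − T₀⁴) = 0.802×5.670×10⁻⁸×7.00×10⁻³×(1387.15⁴ − 305.1⁴).
T⁴ − T₀⁴ = 3.70249×10¹² − 8.66501×10⁹ = 3.69382×10¹² K⁴, so P_net = 1.18×10³ W.

Net loss ≈ 1.18×10³ W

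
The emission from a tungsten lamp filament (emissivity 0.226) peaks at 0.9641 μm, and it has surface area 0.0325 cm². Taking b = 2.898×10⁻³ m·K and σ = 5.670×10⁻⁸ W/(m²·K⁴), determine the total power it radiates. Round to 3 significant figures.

Wien's law: T = b/λ_max = 2.898×10⁻³/9.641×10⁻⁷ = 3005.91 K.
Area A = 0.0325 cm² = 3.25×10⁻⁶ m².
Then P = εσAT⁴ = 0.226×5.670×10⁻⁸×3.25×10⁻⁶×(3005.91)⁴ = 3.40 W.

P ≈ 3.40 W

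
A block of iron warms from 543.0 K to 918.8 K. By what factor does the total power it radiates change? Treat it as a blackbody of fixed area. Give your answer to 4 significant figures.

P₂/P₁ ≈ 8.198

P ∝ T⁴, so P₂/P₁ = (T₂/T₁)⁴ = (918.8/543.0)⁴ = (1.69208)⁴ = 8.198.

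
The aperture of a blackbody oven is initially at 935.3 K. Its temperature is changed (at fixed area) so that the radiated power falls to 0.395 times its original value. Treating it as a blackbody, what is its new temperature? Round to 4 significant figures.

T₂ ≈ 741.5 K

P ∝ T⁴, so T₂/T₁ = (P₂/P₁)^(1/4) = (0.395)^(1/4) = 0.792774.
T₂ = 935.3 × 0.792774 = 741.5 K.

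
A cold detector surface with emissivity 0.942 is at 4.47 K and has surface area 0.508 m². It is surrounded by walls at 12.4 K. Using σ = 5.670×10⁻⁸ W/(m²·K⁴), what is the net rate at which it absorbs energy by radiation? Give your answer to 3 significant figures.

Area A = 0.508 m².
Net radiated power P_net = εσA(T⁴ − T₀⁴) = 0.942×5.670×10⁻⁸×0.508×(4.47⁴ − 12.4⁴).
T⁴ − T₀⁴ = 399.236 − 23642.1 = -23242.9 K⁴, so P_net = -6.31×10⁻⁴ W — negative, meaning a net gain of 6.31×10⁻⁴ W.

Net gain ≈ 6.31×10⁻⁴ W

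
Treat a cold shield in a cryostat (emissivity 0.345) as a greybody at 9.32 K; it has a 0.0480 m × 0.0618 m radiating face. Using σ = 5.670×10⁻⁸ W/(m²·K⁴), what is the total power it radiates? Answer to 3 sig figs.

Area A = 0.0480 × 0.0618 = 2.9664×10⁻³ m².
P = εσAT⁴ = 0.345 × 5.670×10⁻⁸ × 2.9664×10⁻³ × (9.32)⁴ = 4.38×10⁻⁷ W.

P ≈ 4.38×10⁻⁷ W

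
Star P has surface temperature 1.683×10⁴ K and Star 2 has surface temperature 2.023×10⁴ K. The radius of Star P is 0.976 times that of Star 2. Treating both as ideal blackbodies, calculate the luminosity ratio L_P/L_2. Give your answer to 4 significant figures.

L_P/L_2 ≈ 0.4563

L ∝ R²T⁴, so L_P/L_2 = (R_P/R_2)²(T_P/T_2)⁴ = (0.976)² × (1.683×10⁴/2.023×10⁴)⁴ = 0.952576 × 0.479019 = 0.4563.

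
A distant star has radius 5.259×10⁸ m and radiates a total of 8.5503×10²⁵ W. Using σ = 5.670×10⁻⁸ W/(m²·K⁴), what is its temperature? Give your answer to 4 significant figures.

Surface area A = 4πR² = 4π(5.259×10⁸ m)² = 3.47549×10¹⁸ m².
P = σAT⁴ ⇒ T = (P/(σA))^(1/4) = (8.5503×10²⁵/(5.670×10⁻⁸×3.47549×10¹⁸))^(1/4) = 4564 K.

T ≈ 4564 K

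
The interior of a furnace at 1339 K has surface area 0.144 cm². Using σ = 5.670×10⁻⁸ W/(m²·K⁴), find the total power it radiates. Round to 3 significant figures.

P ≈ 2.62 W

Area A = 0.144 cm² = 1.44×10⁻⁵ m².
P = σAT⁴ = 5.670×10⁻⁸ × 1.44×10⁻⁵ × (1339)⁴ = 2.62 W.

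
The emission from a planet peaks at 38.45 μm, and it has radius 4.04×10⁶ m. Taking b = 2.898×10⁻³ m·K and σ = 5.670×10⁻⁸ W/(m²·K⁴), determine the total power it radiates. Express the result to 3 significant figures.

P ≈ 3.75×10¹⁴ W

Wien's law: T = b/λ_max = 2.898×10⁻³/3.845×10⁻⁵ = 75.3706 K.
Surface area A = 4πR² = 4π(4.04×10⁶ m)² = 2.05103×10¹⁴ m².
Then P = σAT⁴ = 5.670×10⁻⁸×2.05103×10¹⁴×(75.3706)⁴ = 3.75×10¹⁴ W.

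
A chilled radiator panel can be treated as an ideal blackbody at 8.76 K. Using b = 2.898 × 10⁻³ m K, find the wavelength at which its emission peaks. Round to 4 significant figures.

Wien's displacement law: λ_max = b/T = (2.898×10⁻³ m·K)/(8.76 K) = 3.3082×10⁻⁴ m.
That is 0.3308 mm, in the infrared range.

λ_max ≈ 0.3308 mm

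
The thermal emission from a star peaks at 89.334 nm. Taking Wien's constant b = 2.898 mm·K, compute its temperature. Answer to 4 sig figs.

T ≈ 3.244×10⁴ K

Wien's law gives T = b/λ_max = (2.898×10⁻³ m·K)/(8.9334×10⁻⁸ m) = 3.244×10⁴ K.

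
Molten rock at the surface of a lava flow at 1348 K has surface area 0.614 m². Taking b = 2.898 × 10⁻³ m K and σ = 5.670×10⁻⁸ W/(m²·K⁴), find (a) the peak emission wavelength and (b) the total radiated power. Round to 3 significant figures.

λ_max ≈ 2.15 μm; P ≈ 1.15×10⁵ W

(a) λ_max = b/T = 2.898×10⁻³/1348 = 2.150×10⁻⁶ m = 2.15 μm.
Area A = 0.614 m².
(b) P = σAT⁴ = 5.670×10⁻⁸×0.614×(1348)⁴ = 1.15×10⁵ W.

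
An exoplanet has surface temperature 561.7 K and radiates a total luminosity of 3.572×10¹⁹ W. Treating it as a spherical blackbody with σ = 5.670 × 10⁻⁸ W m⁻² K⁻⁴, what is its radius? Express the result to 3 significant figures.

R ≈ 2.24×10⁷ m

L = 4πR²σT⁴ ⇒ R = √(L/(4πσT⁴)).
σT⁴ = 5644.18 W/m², so R = √(3.572×10¹⁹/(4π×5644.18)) = 2.24×10⁷ m.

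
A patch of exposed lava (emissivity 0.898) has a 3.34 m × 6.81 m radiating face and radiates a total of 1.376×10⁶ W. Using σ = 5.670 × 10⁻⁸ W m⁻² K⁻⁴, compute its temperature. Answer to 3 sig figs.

T ≈ 1.04×10³ K

Area A = 3.34 × 6.81 = 22.7454 m².
P = εσAT⁴ ⇒ T = (P/(εσA))^(1/4) = (1.376×10⁶/(0.898×5.670×10⁻⁸×22.7454))^(1/4) = 1.04×10³ K.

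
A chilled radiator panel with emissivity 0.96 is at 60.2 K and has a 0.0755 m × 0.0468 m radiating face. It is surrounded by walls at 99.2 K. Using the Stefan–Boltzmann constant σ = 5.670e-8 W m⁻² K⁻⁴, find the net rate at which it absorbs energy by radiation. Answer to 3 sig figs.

Area A = 0.0755 × 0.0468 = 3.5334×10⁻³ m².
Net radiated power P_net = εσA(T⁴ − T₀⁴) = 0.96×5.670×10⁻⁸×3.5334×10⁻³×(60.2⁴ − 99.2⁴).
T⁴ − T₀⁴ = 1.31337×10⁷ − 9.68382×10⁷ = -8.37045×10⁷ K⁴, so P_net = -0.0161 W — negative, meaning a net gain of 0.0161 W.

Net gain ≈ 0.0161 W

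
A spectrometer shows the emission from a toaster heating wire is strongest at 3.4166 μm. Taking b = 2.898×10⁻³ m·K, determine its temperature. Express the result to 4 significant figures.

T ≈ 848.2 K

Wien's law gives T = b/λ_max = (2.898×10⁻³ m·K)/(3.4166×10⁻⁶ m) = 848.2 K.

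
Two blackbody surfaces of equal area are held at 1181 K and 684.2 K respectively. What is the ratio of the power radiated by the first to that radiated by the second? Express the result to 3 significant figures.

P₁/P₂ ≈ 8.88

With equal areas, P₁/P₂ = (T₁/T₂)⁴ = (1181/684.2)⁴ = 8.88.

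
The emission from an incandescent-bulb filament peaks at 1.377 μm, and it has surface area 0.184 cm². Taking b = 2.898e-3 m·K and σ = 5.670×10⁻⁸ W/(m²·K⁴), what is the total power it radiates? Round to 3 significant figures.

Wien's law: T = b/λ_max = 2.898×10⁻³/1.377×10⁻⁶ = 2104.58 K.
Area A = 0.184 cm² = 1.84×10⁻⁵ m².
Then P = σAT⁴ = 5.670×10⁻⁸×1.84×10⁻⁵×(2104.58)⁴ = 20.5 W.

P ≈ 20.5 W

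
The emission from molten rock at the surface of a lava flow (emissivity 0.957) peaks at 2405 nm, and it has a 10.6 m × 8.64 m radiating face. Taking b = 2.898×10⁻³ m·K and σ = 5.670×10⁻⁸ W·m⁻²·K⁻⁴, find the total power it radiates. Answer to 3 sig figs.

P ≈ 1.05×10⁷ W

Wien's law: T = b/λ_max = 2.898×10⁻³/2.405×10⁻⁶ = 1204.99 K.
Area A = 10.6 × 8.64 = 91.584 m².
Then P = εσAT⁴ = 0.957×5.670×10⁻⁸×91.584×(1204.99)⁴ = 1.05×10⁷ W.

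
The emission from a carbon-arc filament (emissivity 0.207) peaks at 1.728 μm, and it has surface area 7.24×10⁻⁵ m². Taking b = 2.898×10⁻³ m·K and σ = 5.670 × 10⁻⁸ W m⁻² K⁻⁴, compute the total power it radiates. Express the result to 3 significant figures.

P ≈ 6.72 W

Wien's law: T = b/λ_max = 2.898×10⁻³/1.728×10⁻⁶ = 1677.08 K.
Area A = 7.24×10⁻⁵ m².
Then P = εσAT⁴ = 0.207×5.670×10⁻⁸×7.24×10⁻⁵×(1677.08)⁴ = 6.72 W.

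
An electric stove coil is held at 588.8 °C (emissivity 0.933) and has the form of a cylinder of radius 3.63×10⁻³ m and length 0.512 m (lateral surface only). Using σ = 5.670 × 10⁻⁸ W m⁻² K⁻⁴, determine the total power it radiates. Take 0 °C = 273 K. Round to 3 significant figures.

P ≈ 341 W

T = 588.8 °C + 273 = 861.8 K.
Lateral area A = 2πrL = 2π×3.63×10⁻³×0.512 = 0.0116777 m².
P = εσAT⁴ = 0.933 × 5.670×10⁻⁸ × 0.0116777 × (861.8)⁴ = 341 W.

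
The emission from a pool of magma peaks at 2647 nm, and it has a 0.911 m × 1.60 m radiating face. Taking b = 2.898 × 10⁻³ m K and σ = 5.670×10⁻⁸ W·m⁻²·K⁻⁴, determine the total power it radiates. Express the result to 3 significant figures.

P ≈ 1.19×10⁵ W

Wien's law: T = b/λ_max = 2.898×10⁻³/2.647×10⁻⁶ = 1094.82 K.
Area A = 0.911 × 1.60 = 1.4576 m².
Then P = σAT⁴ = 5.670×10⁻⁸×1.4576×(1094.82)⁴ = 1.19×10⁵ W.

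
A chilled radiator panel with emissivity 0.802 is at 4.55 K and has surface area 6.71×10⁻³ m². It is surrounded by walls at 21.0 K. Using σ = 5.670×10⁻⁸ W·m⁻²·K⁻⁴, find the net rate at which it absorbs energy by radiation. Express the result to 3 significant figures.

Net gain ≈ 5.92×10⁻⁵ W

Area A = 6.71×10⁻³ m².
Net radiated power P_net = εσA(T⁴ − T₀⁴) = 0.802×5.670×10⁻⁸×6.71×10⁻³×(4.55⁴ − 21.0⁴).
T⁴ − T₀⁴ = 428.594 − 1.94481×10⁵ = -1.94052×10⁵ K⁴, so P_net = -5.92×10⁻⁵ W — negative, meaning a net gain of 5.92×10⁻⁵ W.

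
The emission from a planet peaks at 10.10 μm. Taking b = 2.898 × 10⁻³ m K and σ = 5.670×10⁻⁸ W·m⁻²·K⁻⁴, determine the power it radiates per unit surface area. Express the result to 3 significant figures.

Wien's law: T = b/λ_max = 2.898×10⁻³/1.010×10⁻⁵ = 286.931 K.
Then I = σT⁴ = 5.670×10⁻⁸×(286.931)⁴ = 384 W/m².

I ≈ 384 W/m²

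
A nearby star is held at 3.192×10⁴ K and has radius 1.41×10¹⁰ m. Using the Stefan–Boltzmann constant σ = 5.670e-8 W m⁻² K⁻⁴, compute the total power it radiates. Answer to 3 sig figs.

P ≈ 1.47×10³² W

Surface area A = 4πR² = 4π(1.41×10¹⁰ m)² = 2.49832×10²¹ m².
P = σAT⁴ = 5.670×10⁻⁸ × 2.49832×10²¹ × (3.192×10⁴)⁴ = 1.47×10³² W.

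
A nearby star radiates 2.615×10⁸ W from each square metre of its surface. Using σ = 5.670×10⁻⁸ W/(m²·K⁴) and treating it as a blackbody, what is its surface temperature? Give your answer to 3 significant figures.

I = σT⁴, so T = (I/σ)^(1/4) = (2.615×10⁸/(5.670×10⁻⁸))^(1/4) = 8.24×10³ K.

T ≈ 8.24×10³ K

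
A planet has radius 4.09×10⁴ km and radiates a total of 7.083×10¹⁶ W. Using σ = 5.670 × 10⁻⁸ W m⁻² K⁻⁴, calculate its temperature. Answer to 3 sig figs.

Surface area A = 4πR² = 4π(4.09×10⁷ m)² = 2.10212×10¹⁶ m².
P = σAT⁴ ⇒ T = (P/(σA))^(1/4) = (7.083×10¹⁶/(5.670×10⁻⁸×2.10212×10¹⁶))^(1/4) = 87.8 K.

T ≈ 87.8 K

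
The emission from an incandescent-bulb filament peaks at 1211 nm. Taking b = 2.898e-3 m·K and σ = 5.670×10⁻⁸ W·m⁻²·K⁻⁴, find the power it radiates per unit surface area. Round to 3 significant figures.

I ≈ 1.86×10⁶ W/m²

Wien's law: T = b/λ_max = 2.898×10⁻³/1.211×10⁻⁶ = 2393.06 K.
Then I = σT⁴ = 5.670×10⁻⁸×(2393.06)⁴ = 1.86×10⁶ W/m².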